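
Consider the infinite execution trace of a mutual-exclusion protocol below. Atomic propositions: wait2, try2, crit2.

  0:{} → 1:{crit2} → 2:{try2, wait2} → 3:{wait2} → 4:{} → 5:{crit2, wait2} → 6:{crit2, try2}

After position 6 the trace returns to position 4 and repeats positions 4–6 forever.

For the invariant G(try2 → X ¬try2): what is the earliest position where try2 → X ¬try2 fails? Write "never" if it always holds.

try2 → X ¬try2 holds at every position 0..6, and those are all the positions the trace ever visits, so the invariant G(try2 → X ¬try2) is never violated.

never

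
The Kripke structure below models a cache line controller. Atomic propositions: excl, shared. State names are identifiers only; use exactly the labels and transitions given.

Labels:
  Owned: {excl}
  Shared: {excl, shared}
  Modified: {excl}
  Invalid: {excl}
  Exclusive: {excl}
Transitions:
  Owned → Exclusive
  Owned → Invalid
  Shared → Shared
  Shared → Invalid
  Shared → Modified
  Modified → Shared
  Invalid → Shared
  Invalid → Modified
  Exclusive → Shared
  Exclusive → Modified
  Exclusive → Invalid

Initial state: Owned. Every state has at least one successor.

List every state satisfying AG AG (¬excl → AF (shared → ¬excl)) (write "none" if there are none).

{Owned, Shared, Modified, Invalid, Exclusive}

States satisfying AG (¬excl → AF (shared → ¬excl)): {Owned, Shared, Modified, Invalid, Exclusive}.
States satisfying AG AG (¬excl → AF (shared → ¬excl)): {Owned, Shared, Modified, Invalid, Exclusive}.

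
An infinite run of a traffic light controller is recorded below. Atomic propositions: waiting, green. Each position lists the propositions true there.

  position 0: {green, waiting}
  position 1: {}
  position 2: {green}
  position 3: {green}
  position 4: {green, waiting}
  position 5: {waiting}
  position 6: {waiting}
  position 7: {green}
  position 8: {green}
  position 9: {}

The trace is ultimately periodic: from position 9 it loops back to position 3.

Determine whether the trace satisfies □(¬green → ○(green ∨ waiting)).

Satisfied

¬green → ○(green ∨ waiting) holds at every position 0..9, and those are all positions ever visited, so □(¬green → ○(green ∨ waiting)) holds.
Positions where ¬green holds: 1, 5, 6, 9.
Check ○(green ∨ waiting) at each: 1→ok, 5→ok, 6→ok, 9→ok.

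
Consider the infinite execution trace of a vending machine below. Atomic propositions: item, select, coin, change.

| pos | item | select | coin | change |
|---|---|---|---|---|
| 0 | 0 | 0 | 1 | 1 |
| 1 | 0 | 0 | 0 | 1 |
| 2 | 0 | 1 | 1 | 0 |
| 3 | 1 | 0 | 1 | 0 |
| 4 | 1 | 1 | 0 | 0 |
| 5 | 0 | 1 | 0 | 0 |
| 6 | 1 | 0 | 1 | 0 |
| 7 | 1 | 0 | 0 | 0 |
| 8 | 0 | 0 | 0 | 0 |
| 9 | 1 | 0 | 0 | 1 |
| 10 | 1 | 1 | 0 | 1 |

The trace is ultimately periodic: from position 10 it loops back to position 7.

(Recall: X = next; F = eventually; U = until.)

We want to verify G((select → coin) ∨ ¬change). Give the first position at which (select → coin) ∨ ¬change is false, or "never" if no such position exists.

Check (select → coin) ∨ ¬change at each position in order: 0 ✓, 1 ✓, 2 ✓, 3 ✓, 4 ✓, 5 ✓, 6 ✓, 7 ✓, 8 ✓, 9 ✓.
At position 10 the labels are {change, item, select}, so (select → coin) ∨ ¬change is false there. This is the first violation.

10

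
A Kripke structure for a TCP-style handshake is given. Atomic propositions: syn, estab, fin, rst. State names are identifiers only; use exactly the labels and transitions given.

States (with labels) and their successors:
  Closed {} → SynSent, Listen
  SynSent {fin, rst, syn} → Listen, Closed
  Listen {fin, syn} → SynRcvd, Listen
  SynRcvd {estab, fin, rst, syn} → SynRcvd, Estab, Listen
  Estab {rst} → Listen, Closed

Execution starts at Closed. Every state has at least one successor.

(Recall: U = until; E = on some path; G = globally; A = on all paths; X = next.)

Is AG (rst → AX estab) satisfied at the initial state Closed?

States satisfying rst → AX estab: {Closed, Listen}.
States satisfying AG (rst → AX estab): ∅.
Estab is reachable from Closed and violates rst → AX estab, so AG fails at Closed.
Closed ∉ Sat(AG (rst → AX estab)).

Does not hold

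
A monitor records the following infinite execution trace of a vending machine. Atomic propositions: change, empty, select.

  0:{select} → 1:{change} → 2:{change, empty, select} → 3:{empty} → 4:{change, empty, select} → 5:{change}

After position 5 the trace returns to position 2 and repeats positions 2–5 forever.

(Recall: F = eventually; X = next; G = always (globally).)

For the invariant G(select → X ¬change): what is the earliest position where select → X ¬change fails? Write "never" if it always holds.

At position 0 the labels are {select} and the next position 1 has {change}, so select → X ¬change is false there. This is the first violation.

0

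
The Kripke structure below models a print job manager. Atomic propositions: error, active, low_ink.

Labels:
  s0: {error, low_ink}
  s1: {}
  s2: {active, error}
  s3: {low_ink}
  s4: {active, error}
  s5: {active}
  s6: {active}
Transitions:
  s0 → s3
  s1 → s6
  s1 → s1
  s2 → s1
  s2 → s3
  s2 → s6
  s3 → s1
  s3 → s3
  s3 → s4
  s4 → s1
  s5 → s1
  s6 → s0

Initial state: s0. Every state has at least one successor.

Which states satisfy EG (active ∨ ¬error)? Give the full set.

{s1, s2, s3, s4, s5}

States satisfying active ∨ ¬error: {s1, s2, s3, s4, s5, s6}.
States satisfying EG (active ∨ ¬error): {s1, s2, s3, s4, s5}.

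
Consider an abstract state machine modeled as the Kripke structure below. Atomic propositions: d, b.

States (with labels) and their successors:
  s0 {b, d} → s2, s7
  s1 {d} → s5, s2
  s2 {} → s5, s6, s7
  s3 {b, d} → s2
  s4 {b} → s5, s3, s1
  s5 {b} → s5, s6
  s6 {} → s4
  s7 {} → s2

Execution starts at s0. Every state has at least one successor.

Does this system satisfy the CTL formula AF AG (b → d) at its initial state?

Does not hold

States satisfying AG (b → d): ∅.
States satisfying AF AG (b → d): ∅.
There is a path from s0 along which AG (b → d) never holds.
s0 ∉ Sat(AF AG (b → d)).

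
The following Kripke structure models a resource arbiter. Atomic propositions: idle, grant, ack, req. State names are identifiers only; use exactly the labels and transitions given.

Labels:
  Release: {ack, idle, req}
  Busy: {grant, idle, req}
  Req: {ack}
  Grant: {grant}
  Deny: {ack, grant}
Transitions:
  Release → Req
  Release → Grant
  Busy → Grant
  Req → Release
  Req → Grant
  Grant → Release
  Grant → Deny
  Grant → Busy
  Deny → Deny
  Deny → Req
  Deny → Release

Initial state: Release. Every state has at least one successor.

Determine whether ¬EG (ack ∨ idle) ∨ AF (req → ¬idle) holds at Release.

States satisfying ack ∨ idle: {Release, Busy, Req, Deny}.
States satisfying EG (ack ∨ idle): {Release, Req, Deny}.
States satisfying ¬EG (ack ∨ idle): {Busy, Grant}.
States satisfying req → ¬idle: {Req, Grant, Deny}.
States satisfying AF (req → ¬idle): {Release, Busy, Req, Grant, Deny}.
States satisfying ¬EG (ack ∨ idle) ∨ AF (req → ¬idle): {Release, Busy, Req, Grant, Deny}.
Release ∈ Sat(¬EG (ack ∨ idle) ∨ AF (req → ¬idle)).

Yes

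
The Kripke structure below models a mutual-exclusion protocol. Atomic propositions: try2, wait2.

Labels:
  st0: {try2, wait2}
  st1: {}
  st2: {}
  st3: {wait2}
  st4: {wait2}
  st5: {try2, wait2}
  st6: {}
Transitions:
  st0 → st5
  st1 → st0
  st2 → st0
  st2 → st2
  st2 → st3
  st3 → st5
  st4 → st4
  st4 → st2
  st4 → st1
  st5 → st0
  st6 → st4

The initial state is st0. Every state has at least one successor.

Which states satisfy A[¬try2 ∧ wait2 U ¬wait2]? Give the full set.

{st1, st2, st6}

States satisfying ¬try2 ∧ wait2: {st3, st4}.
States satisfying ¬wait2: {st1, st2, st6}.
States satisfying A[¬try2 ∧ wait2 U ¬wait2]: {st1, st2, st6}.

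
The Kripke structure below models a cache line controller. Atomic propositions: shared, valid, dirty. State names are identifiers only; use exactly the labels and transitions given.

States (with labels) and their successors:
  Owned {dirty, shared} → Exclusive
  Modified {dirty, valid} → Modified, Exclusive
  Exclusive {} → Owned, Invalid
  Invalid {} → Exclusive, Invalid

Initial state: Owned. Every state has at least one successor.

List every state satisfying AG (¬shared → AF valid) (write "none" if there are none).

none

States satisfying ¬shared → AF valid: {Owned, Modified}.
States satisfying AG (¬shared → AF valid): ∅.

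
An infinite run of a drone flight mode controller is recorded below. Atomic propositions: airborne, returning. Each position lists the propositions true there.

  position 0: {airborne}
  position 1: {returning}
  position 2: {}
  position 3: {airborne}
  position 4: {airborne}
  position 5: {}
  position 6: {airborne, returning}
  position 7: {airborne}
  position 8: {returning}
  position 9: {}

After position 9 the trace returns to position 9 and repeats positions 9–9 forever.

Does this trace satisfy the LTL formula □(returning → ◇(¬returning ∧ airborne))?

Does not hold

returning → ◇(¬returning ∧ airborne) must hold at every position from 0 onward. It fails at position 8, so □(returning → ◇(¬returning ∧ airborne)) is false.
Positions where returning holds: 1, 6, 8.
Check ◇(¬returning ∧ airborne) at each: 1→ok, 6→ok, 8→fails.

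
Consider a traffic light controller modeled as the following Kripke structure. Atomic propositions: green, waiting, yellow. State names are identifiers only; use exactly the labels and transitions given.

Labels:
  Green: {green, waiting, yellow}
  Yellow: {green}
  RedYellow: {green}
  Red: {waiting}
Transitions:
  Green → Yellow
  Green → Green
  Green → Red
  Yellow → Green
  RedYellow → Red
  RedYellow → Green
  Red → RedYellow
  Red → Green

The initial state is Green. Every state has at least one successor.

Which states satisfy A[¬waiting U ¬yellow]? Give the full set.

{Yellow, RedYellow, Red}

States satisfying ¬waiting: {Yellow, RedYellow}.
States satisfying ¬yellow: {Yellow, RedYellow, Red}.
States satisfying A[¬waiting U ¬yellow]: {Yellow, RedYellow, Red}.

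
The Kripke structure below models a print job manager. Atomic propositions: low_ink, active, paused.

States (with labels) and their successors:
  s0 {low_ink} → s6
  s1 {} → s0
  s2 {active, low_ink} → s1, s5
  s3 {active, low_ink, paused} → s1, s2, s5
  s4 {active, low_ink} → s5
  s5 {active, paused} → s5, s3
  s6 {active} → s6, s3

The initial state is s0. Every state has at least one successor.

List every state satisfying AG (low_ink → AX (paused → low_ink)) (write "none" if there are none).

States satisfying low_ink → AX (paused → low_ink): {s0, s1, s5, s6}.
States satisfying AG (low_ink → AX (paused → low_ink)): ∅.

none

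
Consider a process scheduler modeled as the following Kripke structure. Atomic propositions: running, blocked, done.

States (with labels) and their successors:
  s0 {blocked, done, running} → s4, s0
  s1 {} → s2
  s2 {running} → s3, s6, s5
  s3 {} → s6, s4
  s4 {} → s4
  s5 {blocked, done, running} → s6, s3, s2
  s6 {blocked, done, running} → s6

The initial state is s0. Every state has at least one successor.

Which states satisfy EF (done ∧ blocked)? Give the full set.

{s0, s1, s2, s3, s5, s6}

States satisfying done ∧ blocked: {s0, s5, s6}.
States satisfying EF (done ∧ blocked): {s0, s1, s2, s3, s5, s6}.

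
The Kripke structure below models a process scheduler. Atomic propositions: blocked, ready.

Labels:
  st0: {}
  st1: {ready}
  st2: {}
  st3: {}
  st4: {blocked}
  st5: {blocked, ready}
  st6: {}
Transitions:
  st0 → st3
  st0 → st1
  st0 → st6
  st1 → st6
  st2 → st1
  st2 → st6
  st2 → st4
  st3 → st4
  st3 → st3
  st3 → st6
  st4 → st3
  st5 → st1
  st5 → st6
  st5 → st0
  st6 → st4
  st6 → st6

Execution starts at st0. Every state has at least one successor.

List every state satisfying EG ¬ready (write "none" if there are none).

{st0, st2, st3, st4, st6}

States satisfying ¬ready: {st0, st2, st3, st4, st6}.
States satisfying EG ¬ready: {st0, st2, st3, st4, st6}.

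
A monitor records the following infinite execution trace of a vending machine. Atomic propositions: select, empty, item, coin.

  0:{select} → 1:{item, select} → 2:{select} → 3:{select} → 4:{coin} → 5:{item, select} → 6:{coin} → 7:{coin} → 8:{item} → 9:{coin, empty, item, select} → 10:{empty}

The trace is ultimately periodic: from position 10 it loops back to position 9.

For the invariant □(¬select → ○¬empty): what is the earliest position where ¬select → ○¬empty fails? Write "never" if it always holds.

8

Check ¬select → ○¬empty at each position in order: 0 ✓, 1 ✓, 2 ✓, 3 ✓, 4 ✓, 5 ✓, 6 ✓, 7 ✓.
At position 8 the labels are {item} and the next position 9 has {coin, empty, item, select}, so ¬select → ○¬empty is false there. This is the first violation.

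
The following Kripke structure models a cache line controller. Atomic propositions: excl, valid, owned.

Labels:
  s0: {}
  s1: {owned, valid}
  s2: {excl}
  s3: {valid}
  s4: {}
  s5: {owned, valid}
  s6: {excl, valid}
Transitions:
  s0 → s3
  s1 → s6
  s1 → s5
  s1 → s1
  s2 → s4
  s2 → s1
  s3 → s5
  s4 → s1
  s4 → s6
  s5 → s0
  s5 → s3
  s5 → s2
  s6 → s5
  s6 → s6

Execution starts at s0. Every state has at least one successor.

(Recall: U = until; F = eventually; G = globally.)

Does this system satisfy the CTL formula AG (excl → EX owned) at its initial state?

States satisfying excl → EX owned: {s0, s1, s2, s3, s4, s5, s6}.
States satisfying AG (excl → EX owned): {s0, s1, s2, s3, s4, s5, s6}.
Every state reachable from s0 satisfies excl → EX owned.
s0 ∈ Sat(AG (excl → EX owned)).

Holds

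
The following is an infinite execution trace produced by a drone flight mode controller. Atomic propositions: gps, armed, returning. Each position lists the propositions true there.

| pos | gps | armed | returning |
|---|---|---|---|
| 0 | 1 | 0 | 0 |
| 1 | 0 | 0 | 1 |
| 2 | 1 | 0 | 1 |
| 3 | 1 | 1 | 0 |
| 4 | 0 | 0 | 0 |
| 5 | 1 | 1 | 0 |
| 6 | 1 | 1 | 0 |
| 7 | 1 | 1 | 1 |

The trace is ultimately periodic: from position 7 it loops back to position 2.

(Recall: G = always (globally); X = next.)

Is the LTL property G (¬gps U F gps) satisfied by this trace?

Satisfied

¬gps U F gps holds at every position 0..7, and those are all positions ever visited, so G (¬gps U F gps) holds.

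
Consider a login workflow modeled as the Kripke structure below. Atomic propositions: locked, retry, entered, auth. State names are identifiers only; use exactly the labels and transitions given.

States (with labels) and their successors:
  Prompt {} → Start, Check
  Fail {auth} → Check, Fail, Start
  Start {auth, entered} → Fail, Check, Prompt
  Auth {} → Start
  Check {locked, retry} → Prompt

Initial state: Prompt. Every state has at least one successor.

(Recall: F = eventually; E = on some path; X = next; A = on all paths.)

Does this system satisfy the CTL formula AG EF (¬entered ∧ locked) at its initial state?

States satisfying EF (¬entered ∧ locked): {Prompt, Fail, Start, Auth, Check}.
States satisfying AG EF (¬entered ∧ locked): {Prompt, Fail, Start, Auth, Check}.
Every state reachable from Prompt satisfies EF (¬entered ∧ locked).
Prompt ∈ Sat(AG EF (¬entered ∧ locked)).

Holds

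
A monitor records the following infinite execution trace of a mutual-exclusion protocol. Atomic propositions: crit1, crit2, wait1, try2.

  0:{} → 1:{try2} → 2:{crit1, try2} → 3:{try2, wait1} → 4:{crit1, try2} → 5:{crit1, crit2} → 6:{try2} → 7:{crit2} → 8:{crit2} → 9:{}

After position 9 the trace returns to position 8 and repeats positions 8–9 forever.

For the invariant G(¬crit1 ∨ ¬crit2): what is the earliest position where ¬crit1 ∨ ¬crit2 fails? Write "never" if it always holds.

5

Check ¬crit1 ∨ ¬crit2 at each position in order: 0 ✓, 1 ✓, 2 ✓, 3 ✓, 4 ✓.
At position 5 the labels are {crit1, crit2}, so ¬crit1 ∨ ¬crit2 is false there. This is the first violation.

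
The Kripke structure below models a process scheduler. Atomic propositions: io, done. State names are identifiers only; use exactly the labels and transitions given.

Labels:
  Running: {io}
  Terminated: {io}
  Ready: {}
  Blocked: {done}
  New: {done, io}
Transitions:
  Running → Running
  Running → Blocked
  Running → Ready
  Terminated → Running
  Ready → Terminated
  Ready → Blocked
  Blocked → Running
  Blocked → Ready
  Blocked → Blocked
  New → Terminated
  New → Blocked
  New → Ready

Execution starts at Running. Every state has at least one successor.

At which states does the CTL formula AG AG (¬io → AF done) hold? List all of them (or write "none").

States satisfying AG (¬io → AF done): ∅.
States satisfying AG AG (¬io → AF done): ∅.

none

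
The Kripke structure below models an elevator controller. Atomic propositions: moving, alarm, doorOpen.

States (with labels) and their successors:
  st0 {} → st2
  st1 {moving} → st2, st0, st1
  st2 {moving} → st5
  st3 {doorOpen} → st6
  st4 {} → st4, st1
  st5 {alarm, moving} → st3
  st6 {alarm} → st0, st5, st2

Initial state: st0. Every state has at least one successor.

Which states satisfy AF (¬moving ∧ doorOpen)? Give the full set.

States satisfying ¬moving ∧ doorOpen: {st3}.
States satisfying AF (¬moving ∧ doorOpen): {st0, st2, st3, st5, st6}.

{st0, st2, st3, st5, st6}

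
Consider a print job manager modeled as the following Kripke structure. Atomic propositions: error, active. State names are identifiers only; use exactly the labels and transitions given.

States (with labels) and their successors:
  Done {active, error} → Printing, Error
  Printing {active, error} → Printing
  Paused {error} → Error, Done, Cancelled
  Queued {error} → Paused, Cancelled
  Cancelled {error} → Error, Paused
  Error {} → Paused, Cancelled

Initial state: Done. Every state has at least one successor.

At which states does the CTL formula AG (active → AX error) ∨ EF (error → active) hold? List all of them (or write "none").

States satisfying active → AX error: {Printing, Paused, Queued, Cancelled, Error}.
States satisfying AG (active → AX error): {Printing}.
States satisfying error → active: {Done, Printing, Error}.
States satisfying EF (error → active): {Done, Printing, Paused, Queued, Cancelled, Error}.
States satisfying AG (active → AX error) ∨ EF (error → active): {Done, Printing, Paused, Queued, Cancelled, Error}.

{Done, Printing, Paused, Queued, Cancelled, Error}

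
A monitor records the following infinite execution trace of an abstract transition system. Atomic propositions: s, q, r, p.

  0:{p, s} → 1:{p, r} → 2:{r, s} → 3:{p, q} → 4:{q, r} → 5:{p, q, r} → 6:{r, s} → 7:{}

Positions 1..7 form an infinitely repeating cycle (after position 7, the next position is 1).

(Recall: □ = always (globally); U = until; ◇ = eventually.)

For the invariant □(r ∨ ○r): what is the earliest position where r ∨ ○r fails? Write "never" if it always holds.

r ∨ ○r holds at every position 0..7, and those are all the positions the trace ever visits, so the invariant □(r ∨ ○r) is never violated.

never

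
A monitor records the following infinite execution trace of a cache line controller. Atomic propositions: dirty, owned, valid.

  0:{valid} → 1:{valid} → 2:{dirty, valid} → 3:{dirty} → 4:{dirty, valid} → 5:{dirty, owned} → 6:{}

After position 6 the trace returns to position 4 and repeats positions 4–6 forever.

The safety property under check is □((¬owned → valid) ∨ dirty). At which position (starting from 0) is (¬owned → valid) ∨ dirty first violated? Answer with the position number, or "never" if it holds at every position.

6

Check (¬owned → valid) ∨ dirty at each position in order: 0 ✓, 1 ✓, 2 ✓, 3 ✓, 4 ✓, 5 ✓.
At position 6 the labels are {}, so (¬owned → valid) ∨ dirty is false there. This is the first violation.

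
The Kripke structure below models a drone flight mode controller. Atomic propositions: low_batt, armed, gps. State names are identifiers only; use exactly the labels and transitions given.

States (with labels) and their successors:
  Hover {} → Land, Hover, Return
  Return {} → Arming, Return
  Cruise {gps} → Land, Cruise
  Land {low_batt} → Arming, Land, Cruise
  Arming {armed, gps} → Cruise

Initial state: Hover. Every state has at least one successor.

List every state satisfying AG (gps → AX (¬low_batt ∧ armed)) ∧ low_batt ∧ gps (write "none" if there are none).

none

States satisfying gps → AX (¬low_batt ∧ armed): {Hover, Return, Land}.
States satisfying AG (gps → AX (¬low_batt ∧ armed)): ∅.
States satisfying low_batt ∧ gps: ∅.
States satisfying AG (gps → AX (¬low_batt ∧ armed)) ∧ low_batt ∧ gps: ∅.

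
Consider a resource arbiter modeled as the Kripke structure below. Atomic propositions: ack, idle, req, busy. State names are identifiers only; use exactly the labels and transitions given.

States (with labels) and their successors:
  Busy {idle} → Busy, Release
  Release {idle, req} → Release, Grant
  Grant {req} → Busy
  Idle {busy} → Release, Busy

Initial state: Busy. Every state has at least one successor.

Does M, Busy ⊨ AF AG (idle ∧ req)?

Violated

States satisfying AG (idle ∧ req): ∅.
States satisfying AF AG (idle ∧ req): ∅.
There is a path from Busy along which AG (idle ∧ req) never holds.
Busy ∉ Sat(AF AG (idle ∧ req)).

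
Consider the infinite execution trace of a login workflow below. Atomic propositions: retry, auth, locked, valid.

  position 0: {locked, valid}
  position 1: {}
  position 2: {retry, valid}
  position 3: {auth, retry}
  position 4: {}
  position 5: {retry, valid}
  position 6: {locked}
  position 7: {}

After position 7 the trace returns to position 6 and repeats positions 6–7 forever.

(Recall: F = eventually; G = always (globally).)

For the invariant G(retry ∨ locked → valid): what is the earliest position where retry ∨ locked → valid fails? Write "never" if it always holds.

Check retry ∨ locked → valid at each position in order: 0 ✓, 1 ✓, 2 ✓.
At position 3 the labels are {auth, retry}, so retry ∨ locked → valid is false there. This is the first violation.

3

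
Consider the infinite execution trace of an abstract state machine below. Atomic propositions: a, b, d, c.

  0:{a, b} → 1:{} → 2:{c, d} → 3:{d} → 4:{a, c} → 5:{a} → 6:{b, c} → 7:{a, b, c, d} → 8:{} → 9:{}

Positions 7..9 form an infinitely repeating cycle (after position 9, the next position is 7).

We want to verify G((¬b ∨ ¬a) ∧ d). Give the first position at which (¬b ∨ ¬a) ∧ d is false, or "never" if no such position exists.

At position 0 the labels are {a, b}, so (¬b ∨ ¬a) ∧ d is false there. This is the first violation.

0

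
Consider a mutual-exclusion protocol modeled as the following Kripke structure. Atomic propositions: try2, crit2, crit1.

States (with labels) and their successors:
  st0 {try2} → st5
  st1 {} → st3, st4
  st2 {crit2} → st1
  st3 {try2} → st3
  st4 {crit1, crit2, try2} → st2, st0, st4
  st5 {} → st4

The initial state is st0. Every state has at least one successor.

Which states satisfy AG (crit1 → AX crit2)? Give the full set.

States satisfying crit1 → AX crit2: {st0, st1, st2, st3, st5}.
States satisfying AG (crit1 → AX crit2): {st3}.

{st3}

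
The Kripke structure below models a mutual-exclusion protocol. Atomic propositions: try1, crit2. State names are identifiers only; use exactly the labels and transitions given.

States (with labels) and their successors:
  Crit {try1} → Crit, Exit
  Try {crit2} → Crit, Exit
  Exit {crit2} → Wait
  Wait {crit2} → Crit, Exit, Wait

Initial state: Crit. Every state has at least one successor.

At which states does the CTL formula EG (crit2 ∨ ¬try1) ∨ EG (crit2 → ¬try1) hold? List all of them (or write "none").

{Crit, Try, Exit, Wait}

States satisfying crit2 ∨ ¬try1: {Try, Exit, Wait}.
States satisfying EG (crit2 ∨ ¬try1): {Try, Exit, Wait}.
States satisfying crit2 → ¬try1: {Crit, Try, Exit, Wait}.
States satisfying EG (crit2 → ¬try1): {Crit, Try, Exit, Wait}.
States satisfying EG (crit2 ∨ ¬try1) ∨ EG (crit2 → ¬try1): {Crit, Try, Exit, Wait}.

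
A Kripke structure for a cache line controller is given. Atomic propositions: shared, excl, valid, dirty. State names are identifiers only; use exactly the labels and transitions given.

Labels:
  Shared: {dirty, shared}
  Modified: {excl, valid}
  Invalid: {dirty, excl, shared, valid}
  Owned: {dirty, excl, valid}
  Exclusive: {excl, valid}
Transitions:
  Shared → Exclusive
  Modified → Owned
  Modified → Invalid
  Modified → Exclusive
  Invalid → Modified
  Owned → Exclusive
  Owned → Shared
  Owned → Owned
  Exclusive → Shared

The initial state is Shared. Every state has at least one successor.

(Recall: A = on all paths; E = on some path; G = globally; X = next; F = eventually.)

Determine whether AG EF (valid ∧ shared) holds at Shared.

Does not hold

States satisfying EF (valid ∧ shared): {Modified, Invalid}.
States satisfying AG EF (valid ∧ shared): ∅.
Exclusive is reachable from Shared and violates EF (valid ∧ shared), so AG fails at Shared.
Shared ∉ Sat(AG EF (valid ∧ shared)).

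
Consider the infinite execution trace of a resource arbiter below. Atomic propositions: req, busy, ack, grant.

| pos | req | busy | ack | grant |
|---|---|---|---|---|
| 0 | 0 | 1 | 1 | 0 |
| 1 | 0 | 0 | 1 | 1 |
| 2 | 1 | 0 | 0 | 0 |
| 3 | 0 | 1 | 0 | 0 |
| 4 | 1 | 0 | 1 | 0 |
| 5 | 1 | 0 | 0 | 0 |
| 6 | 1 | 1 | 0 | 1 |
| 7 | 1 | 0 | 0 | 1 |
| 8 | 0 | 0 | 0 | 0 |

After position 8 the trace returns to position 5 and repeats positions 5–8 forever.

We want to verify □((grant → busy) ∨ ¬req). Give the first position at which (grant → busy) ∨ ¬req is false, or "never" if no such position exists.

7

Check (grant → busy) ∨ ¬req at each position in order: 0 ✓, 1 ✓, 2 ✓, 3 ✓, 4 ✓, 5 ✓, 6 ✓.
At position 7 the labels are {grant, req}, so (grant → busy) ∨ ¬req is false there. This is the first violation.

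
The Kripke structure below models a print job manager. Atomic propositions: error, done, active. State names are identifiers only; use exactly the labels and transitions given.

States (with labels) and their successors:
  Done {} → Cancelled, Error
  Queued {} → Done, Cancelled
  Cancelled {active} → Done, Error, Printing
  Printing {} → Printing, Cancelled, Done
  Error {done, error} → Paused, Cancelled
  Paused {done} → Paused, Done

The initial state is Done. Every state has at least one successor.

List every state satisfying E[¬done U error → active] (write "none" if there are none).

States satisfying ¬done: {Done, Queued, Cancelled, Printing}.
States satisfying error → active: {Done, Queued, Cancelled, Printing, Paused}.
States satisfying E[¬done U error → active]: {Done, Queued, Cancelled, Printing, Paused}.

{Done, Queued, Cancelled, Printing, Paused}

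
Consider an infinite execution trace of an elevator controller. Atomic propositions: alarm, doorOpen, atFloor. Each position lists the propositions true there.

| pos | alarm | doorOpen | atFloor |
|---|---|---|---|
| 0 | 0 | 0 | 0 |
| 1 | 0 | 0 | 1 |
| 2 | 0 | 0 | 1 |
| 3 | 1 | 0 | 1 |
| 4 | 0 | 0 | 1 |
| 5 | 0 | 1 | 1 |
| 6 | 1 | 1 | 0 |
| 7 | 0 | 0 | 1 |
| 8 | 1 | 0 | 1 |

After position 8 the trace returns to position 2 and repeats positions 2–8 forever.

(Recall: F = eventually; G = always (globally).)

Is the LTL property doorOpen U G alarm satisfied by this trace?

Violated

Walking from position 0: at position 0, G alarm has not yet held and doorOpen fails, so doorOpen U G alarm is false.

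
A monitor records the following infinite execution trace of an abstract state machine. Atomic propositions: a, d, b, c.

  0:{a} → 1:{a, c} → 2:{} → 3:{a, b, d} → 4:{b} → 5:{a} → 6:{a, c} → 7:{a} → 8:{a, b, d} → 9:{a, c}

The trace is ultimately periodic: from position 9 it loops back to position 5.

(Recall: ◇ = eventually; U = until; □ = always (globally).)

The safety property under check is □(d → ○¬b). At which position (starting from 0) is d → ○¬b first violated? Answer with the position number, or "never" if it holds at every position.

Check d → ○¬b at each position in order: 0 ✓, 1 ✓, 2 ✓.
At position 3 the labels are {a, b, d} and the next position 4 has {b}, so d → ○¬b is false there. This is the first violation.

3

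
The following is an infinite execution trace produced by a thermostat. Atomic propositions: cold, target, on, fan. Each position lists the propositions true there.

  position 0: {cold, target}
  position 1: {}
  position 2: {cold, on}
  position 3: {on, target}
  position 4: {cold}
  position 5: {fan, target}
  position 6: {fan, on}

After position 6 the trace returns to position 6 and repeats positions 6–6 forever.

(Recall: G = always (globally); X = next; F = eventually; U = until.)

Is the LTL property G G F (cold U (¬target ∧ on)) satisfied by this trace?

Satisfied

G F (cold U (¬target ∧ on)) holds at every position 0..6, and those are all positions ever visited, so G G F (cold U (¬target ∧ on)) holds.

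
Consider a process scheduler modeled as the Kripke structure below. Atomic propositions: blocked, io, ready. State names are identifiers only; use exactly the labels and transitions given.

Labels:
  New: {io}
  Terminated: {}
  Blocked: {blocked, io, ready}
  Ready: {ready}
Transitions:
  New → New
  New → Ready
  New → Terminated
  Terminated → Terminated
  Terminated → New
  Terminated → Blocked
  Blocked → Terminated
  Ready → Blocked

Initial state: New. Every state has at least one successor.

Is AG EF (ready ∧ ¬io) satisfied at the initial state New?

States satisfying EF (ready ∧ ¬io): {New, Terminated, Blocked, Ready}.
States satisfying AG EF (ready ∧ ¬io): {New, Terminated, Blocked, Ready}.
Every state reachable from New satisfies EF (ready ∧ ¬io).
New ∈ Sat(AG EF (ready ∧ ¬io)).

Yes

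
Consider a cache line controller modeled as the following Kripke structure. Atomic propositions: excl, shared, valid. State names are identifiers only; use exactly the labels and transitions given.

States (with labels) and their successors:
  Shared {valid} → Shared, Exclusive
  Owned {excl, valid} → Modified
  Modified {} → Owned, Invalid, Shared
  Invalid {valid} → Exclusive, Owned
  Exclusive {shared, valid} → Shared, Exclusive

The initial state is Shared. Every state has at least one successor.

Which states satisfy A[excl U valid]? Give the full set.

{Shared, Owned, Invalid, Exclusive}

States satisfying excl: {Owned}.
States satisfying valid: {Shared, Owned, Invalid, Exclusive}.
States satisfying A[excl U valid]: {Shared, Owned, Invalid, Exclusive}.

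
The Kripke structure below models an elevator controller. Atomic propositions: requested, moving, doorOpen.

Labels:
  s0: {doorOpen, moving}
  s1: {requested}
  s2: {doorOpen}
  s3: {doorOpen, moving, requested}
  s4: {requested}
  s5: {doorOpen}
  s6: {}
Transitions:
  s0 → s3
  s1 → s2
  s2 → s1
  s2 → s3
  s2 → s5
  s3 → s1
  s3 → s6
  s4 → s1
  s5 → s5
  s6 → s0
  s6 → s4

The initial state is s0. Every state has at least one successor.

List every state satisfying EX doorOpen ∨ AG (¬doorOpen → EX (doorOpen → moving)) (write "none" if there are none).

States satisfying doorOpen: {s0, s2, s3, s5}.
States satisfying EX doorOpen: {s0, s1, s2, s5, s6}.
States satisfying ¬doorOpen → EX (doorOpen → moving): {s0, s2, s3, s4, s5, s6}.
States satisfying AG (¬doorOpen → EX (doorOpen → moving)): {s5}.
States satisfying EX doorOpen ∨ AG (¬doorOpen → EX (doorOpen → moving)): {s0, s1, s2, s5, s6}.

{s0, s1, s2, s5, s6}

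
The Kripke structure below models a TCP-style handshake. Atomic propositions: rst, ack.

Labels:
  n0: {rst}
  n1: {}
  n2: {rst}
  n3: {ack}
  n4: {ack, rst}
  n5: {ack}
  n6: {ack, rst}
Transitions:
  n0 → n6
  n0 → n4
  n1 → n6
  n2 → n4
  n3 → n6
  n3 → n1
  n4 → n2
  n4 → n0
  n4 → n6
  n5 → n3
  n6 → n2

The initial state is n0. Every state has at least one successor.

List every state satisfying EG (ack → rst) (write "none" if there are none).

{n0, n1, n2, n4, n6}

States satisfying ack → rst: {n0, n1, n2, n4, n6}.
States satisfying EG (ack → rst): {n0, n1, n2, n4, n6}.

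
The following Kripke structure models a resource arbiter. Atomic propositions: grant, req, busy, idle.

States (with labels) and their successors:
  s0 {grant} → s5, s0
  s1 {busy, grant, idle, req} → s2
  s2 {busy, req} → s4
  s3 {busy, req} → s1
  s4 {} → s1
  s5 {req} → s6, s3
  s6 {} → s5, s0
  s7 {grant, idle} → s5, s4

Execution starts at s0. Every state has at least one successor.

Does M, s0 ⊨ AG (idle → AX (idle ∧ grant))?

States satisfying idle → AX (idle ∧ grant): {s0, s2, s3, s4, s5, s6}.
States satisfying AG (idle → AX (idle ∧ grant)): ∅.
s1 is reachable from s0 and violates idle → AX (idle ∧ grant), so AG fails at s0.
s0 ∉ Sat(AG (idle → AX (idle ∧ grant))).

Does not hold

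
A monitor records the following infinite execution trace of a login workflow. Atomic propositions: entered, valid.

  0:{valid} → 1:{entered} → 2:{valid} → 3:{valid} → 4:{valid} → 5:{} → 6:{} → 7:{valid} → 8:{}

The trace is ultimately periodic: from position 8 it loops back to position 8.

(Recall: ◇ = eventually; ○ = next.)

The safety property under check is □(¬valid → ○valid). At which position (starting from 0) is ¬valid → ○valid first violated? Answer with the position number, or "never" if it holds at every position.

Check ¬valid → ○valid at each position in order: 0 ✓, 1 ✓, 2 ✓, 3 ✓, 4 ✓.
At position 5 the labels are {} and the next position 6 has {}, so ¬valid → ○valid is false there. This is the first violation.

5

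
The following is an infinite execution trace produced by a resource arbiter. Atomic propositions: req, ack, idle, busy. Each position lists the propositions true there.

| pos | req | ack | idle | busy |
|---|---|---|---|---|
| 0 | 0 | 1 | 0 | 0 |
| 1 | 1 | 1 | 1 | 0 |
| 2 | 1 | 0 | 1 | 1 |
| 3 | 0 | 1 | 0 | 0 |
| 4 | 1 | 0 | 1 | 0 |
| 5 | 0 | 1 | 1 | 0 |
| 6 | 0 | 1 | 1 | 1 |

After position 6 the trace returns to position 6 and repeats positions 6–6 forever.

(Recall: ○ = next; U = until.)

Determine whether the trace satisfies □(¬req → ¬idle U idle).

Yes

¬req → ¬idle U idle holds at every position 0..6, and those are all positions ever visited, so □(¬req → ¬idle U idle) holds.
Positions where ¬req holds: 0, 3, 5, 6.
Check ¬idle U idle at each: 0→ok, 3→ok, 5→ok, 6→ok.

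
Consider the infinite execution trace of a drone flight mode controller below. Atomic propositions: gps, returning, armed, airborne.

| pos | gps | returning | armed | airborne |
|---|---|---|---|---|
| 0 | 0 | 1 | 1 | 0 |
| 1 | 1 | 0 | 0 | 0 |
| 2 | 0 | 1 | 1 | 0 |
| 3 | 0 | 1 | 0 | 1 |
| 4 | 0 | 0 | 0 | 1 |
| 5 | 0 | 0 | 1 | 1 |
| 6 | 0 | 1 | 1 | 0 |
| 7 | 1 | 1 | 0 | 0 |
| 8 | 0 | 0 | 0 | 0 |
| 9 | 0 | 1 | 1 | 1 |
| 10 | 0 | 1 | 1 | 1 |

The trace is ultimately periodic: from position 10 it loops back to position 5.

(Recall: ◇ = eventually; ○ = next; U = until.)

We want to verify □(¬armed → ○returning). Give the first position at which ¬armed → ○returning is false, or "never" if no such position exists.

Check ¬armed → ○returning at each position in order: 0 ✓, 1 ✓, 2 ✓.
At position 3 the labels are {airborne, returning} and the next position 4 has {airborne}, so ¬armed → ○returning is false there. This is the first violation.

3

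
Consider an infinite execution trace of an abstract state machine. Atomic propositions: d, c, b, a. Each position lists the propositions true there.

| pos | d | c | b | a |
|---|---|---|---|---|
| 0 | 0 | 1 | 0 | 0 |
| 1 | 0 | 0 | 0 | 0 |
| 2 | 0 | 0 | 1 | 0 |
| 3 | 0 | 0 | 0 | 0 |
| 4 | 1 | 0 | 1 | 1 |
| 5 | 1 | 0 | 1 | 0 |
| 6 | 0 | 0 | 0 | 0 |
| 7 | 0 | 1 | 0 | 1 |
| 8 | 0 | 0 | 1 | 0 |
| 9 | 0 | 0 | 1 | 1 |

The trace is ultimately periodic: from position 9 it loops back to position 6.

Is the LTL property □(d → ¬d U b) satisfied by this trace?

d → ¬d U b holds at every position 0..9, and those are all positions ever visited, so □(d → ¬d U b) holds.
Positions where d holds: 4, 5.
Check ¬d U b at each: 4→ok, 5→ok.

Satisfied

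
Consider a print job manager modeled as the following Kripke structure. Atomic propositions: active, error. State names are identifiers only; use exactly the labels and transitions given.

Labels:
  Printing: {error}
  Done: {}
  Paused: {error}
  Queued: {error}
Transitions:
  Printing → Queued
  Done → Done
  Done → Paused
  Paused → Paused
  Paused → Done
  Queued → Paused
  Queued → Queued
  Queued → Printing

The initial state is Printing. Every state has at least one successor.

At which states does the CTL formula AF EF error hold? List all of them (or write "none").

{Printing, Done, Paused, Queued}

States satisfying EF error: {Printing, Done, Paused, Queued}.
States satisfying AF EF error: {Printing, Done, Paused, Queued}.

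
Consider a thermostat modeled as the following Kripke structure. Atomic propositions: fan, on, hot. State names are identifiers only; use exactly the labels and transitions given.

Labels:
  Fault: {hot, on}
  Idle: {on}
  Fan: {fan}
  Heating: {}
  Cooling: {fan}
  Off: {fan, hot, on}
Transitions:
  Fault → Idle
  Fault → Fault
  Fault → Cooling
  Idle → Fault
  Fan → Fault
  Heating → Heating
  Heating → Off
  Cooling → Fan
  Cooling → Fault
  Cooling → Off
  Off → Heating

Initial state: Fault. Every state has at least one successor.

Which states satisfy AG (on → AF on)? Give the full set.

States satisfying on → AF on: {Fault, Idle, Fan, Heating, Cooling, Off}.
States satisfying AG (on → AF on): {Fault, Idle, Fan, Heating, Cooling, Off}.

{Fault, Idle, Fan, Heating, Cooling, Off}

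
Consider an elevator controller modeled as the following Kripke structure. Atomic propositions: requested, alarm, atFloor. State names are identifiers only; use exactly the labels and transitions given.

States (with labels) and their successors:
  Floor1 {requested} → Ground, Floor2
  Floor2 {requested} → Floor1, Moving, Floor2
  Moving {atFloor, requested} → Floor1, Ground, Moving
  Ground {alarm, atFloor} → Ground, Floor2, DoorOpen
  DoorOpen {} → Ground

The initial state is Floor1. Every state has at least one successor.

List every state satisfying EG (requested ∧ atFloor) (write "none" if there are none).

{Moving}

States satisfying requested ∧ atFloor: {Moving}.
States satisfying EG (requested ∧ atFloor): {Moving}.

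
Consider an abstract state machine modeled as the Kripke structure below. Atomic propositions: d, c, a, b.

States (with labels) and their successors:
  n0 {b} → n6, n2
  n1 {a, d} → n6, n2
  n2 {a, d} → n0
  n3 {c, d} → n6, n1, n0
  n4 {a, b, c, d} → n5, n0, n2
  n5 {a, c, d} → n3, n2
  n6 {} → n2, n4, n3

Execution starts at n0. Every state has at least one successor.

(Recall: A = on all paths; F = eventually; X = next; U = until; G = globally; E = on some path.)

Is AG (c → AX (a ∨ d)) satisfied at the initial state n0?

States satisfying c → AX (a ∨ d): {n0, n1, n2, n5, n6}.
States satisfying AG (c → AX (a ∨ d)): ∅.
n3 is reachable from n0 and violates c → AX (a ∨ d), so AG fails at n0.
n0 ∉ Sat(AG (c → AX (a ∨ d))).

Violated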